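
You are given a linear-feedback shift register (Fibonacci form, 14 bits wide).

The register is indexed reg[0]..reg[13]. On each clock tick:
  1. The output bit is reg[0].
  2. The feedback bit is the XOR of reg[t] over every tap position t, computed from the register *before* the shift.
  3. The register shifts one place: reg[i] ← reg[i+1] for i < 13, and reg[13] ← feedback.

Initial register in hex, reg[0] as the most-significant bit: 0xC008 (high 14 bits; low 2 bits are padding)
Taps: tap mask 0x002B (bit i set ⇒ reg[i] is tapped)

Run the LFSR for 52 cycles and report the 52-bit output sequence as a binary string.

k : reg_k → out_k, fb_k
0: 11000000000010 → 1, fb=0
1: 10000000000100 → 1, fb=1
2: 00000000001001 → 0, fb=0
3: 00000000010010 → 0, fb=0
4: 00000000100100 → 0, fb=0
5: 00000001001000 → 0, fb=0
6: 00000010010000 → 0, fb=0
7: 00000100100000 → 0, fb=1
8: 00001001000001 → 0, fb=0
9: 00010010000010 → 0, fb=1
10: 00100100000101 → 0, fb=1
11: 01001000001011 → 0, fb=1
12: 10010000010111 → 1, fb=0
13: 00100000101110 → 0, fb=0
14: 01000001011100 → 0, fb=1
15: 10000010111001 → 1, fb=1
16: 00000101110011 → 0, fb=1
17: 00001011100111 → 0, fb=0
18: 00010111001110 → 0, fb=0
19: 00101110011100 → 0, fb=1
20: 01011100111001 → 0, fb=1
21: 10111001110011 → 1, fb=0
22: 01110011100110 → 0, fb=0
23: 11100111001100 → 1, fb=1
24: 11001110011001 → 1, fb=1
25: 10011100110011 → 1, fb=1
26: 00111001100111 → 0, fb=1
27: 01110011001111 → 0, fb=0
28: 11100110011110 → 1, fb=1
29: 11001100111101 → 1, fb=1
30: 10011001111011 → 1, fb=0
31: 00110011110110 → 0, fb=1
32: 01100111101101 → 0, fb=0
33: 11001111011010 → 1, fb=1
34: 10011110110101 → 1, fb=1
35: 00111101101011 → 0, fb=0
36: 01111011010110 → 0, fb=0
37: 11110110101100 → 1, fb=0
38: 11101101011000 → 1, fb=1
39: 11011010110001 → 1, fb=1
40: 10110101100011 → 1, fb=1
41: 01101011000111 → 0, fb=1
42: 11010110001111 → 1, fb=0
43: 10101100011110 → 1, fb=0
44: 01011000111100 → 0, fb=0
45: 10110001111000 → 1, fb=0
46: 01100011110000 → 0, fb=1
47: 11000111100001 → 1, fb=1
48: 10001111000011 → 1, fb=0
49: 00011110000110 → 0, fb=0
50: 00111100001100 → 0, fb=0
51: 01111000011000 → 0, fb=0

1100000000001001000001011100111001100111101101011000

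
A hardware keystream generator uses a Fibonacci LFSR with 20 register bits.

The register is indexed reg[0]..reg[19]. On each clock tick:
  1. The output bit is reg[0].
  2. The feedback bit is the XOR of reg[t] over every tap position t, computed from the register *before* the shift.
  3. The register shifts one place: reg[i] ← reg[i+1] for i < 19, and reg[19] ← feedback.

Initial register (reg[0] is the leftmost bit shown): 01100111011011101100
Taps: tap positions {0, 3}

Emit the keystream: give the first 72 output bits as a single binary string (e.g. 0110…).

k : reg_k → out_k, fb_k
0: 01100111011011101100 → 0, fb=0
1: 11001110110111011000 → 1, fb=1
2: 10011101101110110001 → 1, fb=0
3: 00111011011101100010 → 0, fb=1
4: 01110110111011000101 → 0, fb=1
5: 11101101110110001011 → 1, fb=1
6: 11011011101100010111 → 1, fb=0
7: 10110111011000101110 → 1, fb=0
8: 01101110110001011100 → 0, fb=0
9: 11011101100010111000 → 1, fb=0
10: 10111011000101110000 → 1, fb=0
11: 01110110001011100000 → 0, fb=1
12: 11101100010111000001 → 1, fb=1
13: 11011000101110000011 → 1, fb=0
14: 10110001011100000110 → 1, fb=0
15: 01100010111000001100 → 0, fb=0
16: 11000101110000011000 → 1, fb=1
17: 10001011100000110001 → 1, fb=1
18: 00010111000001100011 → 0, fb=1
19: 00101110000011000111 → 0, fb=0
20: 01011100000110001110 → 0, fb=1
21: 10111000001100011101 → 1, fb=0
22: 01110000011000111010 → 0, fb=1
23: 11100000110001110101 → 1, fb=1
24: 11000001100011101011 → 1, fb=1
25: 10000011000111010111 → 1, fb=1
26: 00000110001110101111 → 0, fb=0
27: 00001100011101011110 → 0, fb=0
28: 00011000111010111100 → 0, fb=1
29: 00110001110101111001 → 0, fb=1
30: 01100011101011110011 → 0, fb=0
31: 11000111010111100110 → 1, fb=1
32: 10001110101111001101 → 1, fb=1
33: 00011101011110011011 → 0, fb=1
34: 00111010111100110111 → 0, fb=1
35: 01110101111001101111 → 0, fb=1
36: 11101011110011011111 → 1, fb=1
37: 11010111100110111111 → 1, fb=0
38: 10101111001101111110 → 1, fb=1
39: 01011110011011111101 → 0, fb=1
40: 10111100110111111011 → 1, fb=0
41: 01111001101111110110 → 0, fb=1
42: 11110011011111101101 → 1, fb=0
43: 11100110111111011010 → 1, fb=1
44: 11001101111110110101 → 1, fb=1
45: 10011011111101101011 → 1, fb=0
46: 00110111111011010110 → 0, fb=1
47: 01101111110110101101 → 0, fb=0
48: 11011111101101011010 → 1, fb=0
49: 10111111011010110100 → 1, fb=0
50: 01111110110101101000 → 0, fb=1
51: 11111101101011010001 → 1, fb=0
52: 11111011010110100010 → 1, fb=0
53: 11110110101101000100 → 1, fb=0
54: 11101101011010001000 → 1, fb=1
55: 11011010110100010001 → 1, fb=0
56: 10110101101000100010 → 1, fb=0
57: 01101011010001000100 → 0, fb=0
58: 11010110100010001000 → 1, fb=0
59: 10101101000100010000 → 1, fb=1
60: 01011010001000100001 → 0, fb=1
61: 10110100010001000011 → 1, fb=0
62: 01101000100010000110 → 0, fb=0
63: 11010001000100001100 → 1, fb=0
64: 10100010001000011000 → 1, fb=1
65: 01000100010000110001 → 0, fb=0
66: 10001000100001100010 → 1, fb=1
67: 00010001000011000101 → 0, fb=1
68: 00100010000110001011 → 0, fb=0
69: 01000100001100010110 → 0, fb=0
70: 10001000011000101100 → 1, fb=1
71: 00010000110001011001 → 0, fb=1

011001110110111011000101110000011000111010111100110111111011010110100010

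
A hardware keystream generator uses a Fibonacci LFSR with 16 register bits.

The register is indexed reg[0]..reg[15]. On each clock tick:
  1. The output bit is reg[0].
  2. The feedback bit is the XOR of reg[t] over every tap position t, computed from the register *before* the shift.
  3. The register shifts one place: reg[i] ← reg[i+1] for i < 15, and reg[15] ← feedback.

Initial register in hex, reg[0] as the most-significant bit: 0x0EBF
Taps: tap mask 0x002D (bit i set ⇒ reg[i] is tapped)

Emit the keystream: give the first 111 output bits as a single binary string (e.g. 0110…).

tick  register→output (feedback)
  0  0000111010111111→0 (1)
  1  0001110101111111→0 (0)
  2  0011101011111110→0 (0)
  3  0111010111111100→0 (1)
  4  1110101111111001→1 (0)
  5  1101011111110010→1 (1)
  6  1010111111100101→1 (1)
  7  0101111111001011→0 (0)
  8  1011111110010110→1 (0)
  9  0111111100101100→0 (1)
 10  1111111001011001→1 (0)
 11  1111110010110010→1 (0)
 12  1111100101100100→1 (1)
 13  1111001011001001→1 (1)
 14  1110010110010011→1 (1)
 15  1100101100100111→1 (1)
 16  1001011001001111→1 (1)
 17  0010110010011111→0 (0)
 18  0101100100111110→0 (1)
 19  1011001001111101→1 (1)
 20  0110010011111011→0 (0)
 21  1100100111110110→1 (1)
 22  1001001111101101→1 (0)
 23  0010011111011010→0 (0)
 24  0100111110110100→0 (1)
 25  1001111101101001→1 (1)
 26  0011111011010011→0 (1)
 27  0111110110100111→0 (1)
 28  1111101101001111→1 (1)
 29  1111011010011111→1 (0)
 30  1110110100111110→1 (1)
 31  1101101001111101→1 (0)
 32  1011010011111010→1 (0)
 33  0110100111110100→0 (1)
 34  1101001111101001→1 (0)
 35  1010011111010010→1 (1)
 36  0100111110100101→0 (1)
 37  1001111101001011→1 (1)
 38  0011111010010111→0 (1)
 39  0111110100101111→0 (1)
 40  1111101001011111→1 (1)
 41  1111010010111111→1 (0)
 42  1110100101111110→1 (0)
 43  1101001011111100→1 (0)
 44  1010010111111000→1 (1)
 45  0100101111110001→0 (0)
 46  1001011111100010→1 (1)
 47  0010111111000101→0 (0)
 48  0101111110001010→0 (0)
 49  1011111100010100→1 (0)
 50  0111111000101000→0 (1)
 51  1111110001010001→1 (0)
 52  1111100010100010→1 (1)
 53  1111000101000101→1 (1)
 54  1110001010001011→1 (0)
 55  1100010100010110→1 (0)
 56  1000101000101100→1 (1)
 57  0001010001011001→0 (0)
 58  0010100010110010→0 (1)
 59  0101000101100101→0 (1)
 60  1010001011001011→1 (0)
 61  0100010110010110→0 (1)
 62  1000101100101101→1 (1)
 63  0001011001011011→0 (0)
 64  0010110010110110→0 (0)
 65  0101100101101100→0 (1)
 66  1011001011011001→1 (1)
 67  0110010110110011→0 (0)
 68  1100101101100110→1 (1)
 69  1001011011001101→1 (1)
 70  0010110110011011→0 (0)
 71  0101101100110110→0 (1)
 72  1011011001101101→1 (0)
 73  0110110011011010→0 (0)
 74  1101100110110100→1 (0)
 75  1011001101101000→1 (1)
 76  0110011011010001→0 (0)
 77  1100110110100010→1 (0)
 78  1001101101000100→1 (0)
 79  0011011010001000→0 (1)
 80  0110110100010001→0 (0)
 81  1101101000100010→1 (0)
 82  1011010001000100→1 (0)
 83  0110100010001000→0 (1)
 84  1101000100010001→1 (0)
 85  1010001000100010→1 (0)
 86  0100010001000100→0 (1)
 87  1000100010001001→1 (1)
 88  0001000100010011→0 (1)
 89  0010001000100111→0 (1)
 90  0100010001001111→0 (1)
 91  1000100010011111→1 (1)
 92  0001000100111111→0 (1)
 93  0010001001111111→0 (1)
 94  0100010011111111→0 (1)
 95  1000100111111111→1 (1)
 96  0001001111111111→0 (1)
 97  0010011111111111→0 (0)
 98  0100111111111110→0 (1)
 99  1001111111111101→1 (1)
100  0011111111111011→0 (1)
101  0111111111110111→0 (1)
102  1111111111101111→1 (0)
103  1111111111011110→1 (0)
104  1111111110111100→1 (0)
105  1111111101111000→1 (0)
106  1111111011110000→1 (0)
107  1111110111100000→1 (0)
108  1111101111000000→1 (1)
109  1111011110000001→1 (0)
110  1110111100000010→1 (1)

000011101011111110010110010011111011010011111010010111111000101000101100101101100110110100010001000100111111111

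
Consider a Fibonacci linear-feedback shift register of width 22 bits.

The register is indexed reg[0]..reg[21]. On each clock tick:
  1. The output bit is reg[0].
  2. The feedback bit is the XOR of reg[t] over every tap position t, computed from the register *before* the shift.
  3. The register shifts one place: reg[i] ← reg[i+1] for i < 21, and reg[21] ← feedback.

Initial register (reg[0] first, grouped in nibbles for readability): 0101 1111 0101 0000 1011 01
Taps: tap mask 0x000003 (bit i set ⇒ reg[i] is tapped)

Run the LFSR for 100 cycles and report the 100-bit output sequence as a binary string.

0101111101010000101101111000011111000111011000100010000100100110100110011000110110101110101010100101

step | reg (before) | out | fb
   0 | 0101111101010000101101 | 0 | 1
   1 | 1011111010100001011011 | 1 | 1
   2 | 0111110101000010110111 | 0 | 1
   3 | 1111101010000101101111 | 1 | 0
   4 | 1111010100001011011110 | 1 | 0
   5 | 1110101000010110111100 | 1 | 0
   6 | 1101010000101101111000 | 1 | 0
   7 | 1010100001011011110000 | 1 | 1
   8 | 0101000010110111100001 | 0 | 1
   9 | 1010000101101111000011 | 1 | 1
  10 | 0100001011011110000111 | 0 | 1
  11 | 1000010110111100001111 | 1 | 1
  12 | 0000101101111000011111 | 0 | 0
  13 | 0001011011110000111110 | 0 | 0
  14 | 0010110111100001111100 | 0 | 0
  15 | 0101101111000011111000 | 0 | 1
  16 | 1011011110000111110001 | 1 | 1
  17 | 0110111100001111100011 | 0 | 1
  18 | 1101111000011111000111 | 1 | 0
  19 | 1011110000111110001110 | 1 | 1
  20 | 0111100001111100011101 | 0 | 1
  21 | 1111000011111000111011 | 1 | 0
  22 | 1110000111110001110110 | 1 | 0
  23 | 1100001111100011101100 | 1 | 0
  24 | 1000011111000111011000 | 1 | 1
  25 | 0000111110001110110001 | 0 | 0
  26 | 0001111100011101100010 | 0 | 0
  27 | 0011111000111011000100 | 0 | 0
  28 | 0111110001110110001000 | 0 | 1
  29 | 1111100011101100010001 | 1 | 0
  30 | 1111000111011000100010 | 1 | 0
  31 | 1110001110110001000100 | 1 | 0
  32 | 1100011101100010001000 | 1 | 0
  33 | 1000111011000100010000 | 1 | 1
  34 | 0001110110001000100001 | 0 | 0
  35 | 0011101100010001000010 | 0 | 0
  36 | 0111011000100010000100 | 0 | 1
  37 | 1110110001000100001001 | 1 | 0
  38 | 1101100010001000010010 | 1 | 0
  39 | 1011000100010000100100 | 1 | 1
  40 | 0110001000100001001001 | 0 | 1
  41 | 1100010001000010010011 | 1 | 0
  42 | 1000100010000100100110 | 1 | 1
  43 | 0001000100001001001101 | 0 | 0
  44 | 0010001000010010011010 | 0 | 0
  45 | 0100010000100100110100 | 0 | 1
  46 | 1000100001001001101001 | 1 | 1
  47 | 0001000010010011010011 | 0 | 0
  48 | 0010000100100110100110 | 0 | 0
  49 | 0100001001001101001100 | 0 | 1
  50 | 1000010010011010011001 | 1 | 1
  51 | 0000100100110100110011 | 0 | 0
  52 | 0001001001101001100110 | 0 | 0
  53 | 0010010011010011001100 | 0 | 0
  54 | 0100100110100110011000 | 0 | 1
  55 | 1001001101001100110001 | 1 | 1
  56 | 0010011010011001100011 | 0 | 0
  57 | 0100110100110011000110 | 0 | 1
  58 | 1001101001100110001101 | 1 | 1
  59 | 0011010011001100011011 | 0 | 0
  60 | 0110100110011000110110 | 0 | 1
  61 | 1101001100110001101101 | 1 | 0
  62 | 1010011001100011011010 | 1 | 1
  63 | 0100110011000110110101 | 0 | 1
  64 | 1001100110001101101011 | 1 | 1
  65 | 0011001100011011010111 | 0 | 0
  66 | 0110011000110110101110 | 0 | 1
  67 | 1100110001101101011101 | 1 | 0
  68 | 1001100011011010111010 | 1 | 1
  69 | 0011000110110101110101 | 0 | 0
  70 | 0110001101101011101010 | 0 | 1
  71 | 1100011011010111010101 | 1 | 0
  72 | 1000110110101110101010 | 1 | 1
  73 | 0001101101011101010101 | 0 | 0
  74 | 0011011010111010101010 | 0 | 0
  75 | 0110110101110101010100 | 0 | 1
  76 | 1101101011101010101001 | 1 | 0
  77 | 1011010111010101010010 | 1 | 1
  78 | 0110101110101010100101 | 0 | 1
  79 | 1101011101010101001011 | 1 | 0
  80 | 1010111010101010010110 | 1 | 1
  81 | 0101110101010100101101 | 0 | 1
  82 | 1011101010101001011011 | 1 | 1
  83 | 0111010101010010110111 | 0 | 1
  84 | 1110101010100101101111 | 1 | 0
  85 | 1101010101001011011110 | 1 | 0
  86 | 1010101010010110111100 | 1 | 1
  87 | 0101010100101101111001 | 0 | 1
  88 | 1010101001011011110011 | 1 | 1
  89 | 0101010010110111100111 | 0 | 1
  90 | 1010100101101111001111 | 1 | 1
  91 | 0101001011011110011111 | 0 | 1
  92 | 1010010110111100111111 | 1 | 1
  93 | 0100101101111001111111 | 0 | 1
  94 | 1001011011110011111111 | 1 | 1
  95 | 0010110111100111111111 | 0 | 0
  96 | 0101101111001111111110 | 0 | 1
  97 | 1011011110011111111101 | 1 | 1
  98 | 0110111100111111111011 | 0 | 1
  99 | 1101111001111111110111 | 1 | 0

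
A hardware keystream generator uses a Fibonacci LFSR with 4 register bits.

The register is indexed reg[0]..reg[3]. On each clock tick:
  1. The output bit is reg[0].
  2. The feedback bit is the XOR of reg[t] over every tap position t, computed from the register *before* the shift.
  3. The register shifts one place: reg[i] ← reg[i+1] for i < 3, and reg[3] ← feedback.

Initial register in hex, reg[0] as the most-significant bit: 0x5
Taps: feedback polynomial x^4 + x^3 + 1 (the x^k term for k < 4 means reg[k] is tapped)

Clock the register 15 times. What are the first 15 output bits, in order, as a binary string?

k : reg_k → out_k, fb_k
0: 0101 → 0, fb=1
1: 1011 → 1, fb=0
2: 0110 → 0, fb=0
3: 1100 → 1, fb=1
4: 1001 → 1, fb=0
5: 0010 → 0, fb=0
6: 0100 → 0, fb=0
7: 1000 → 1, fb=1
8: 0001 → 0, fb=1
9: 0011 → 0, fb=1
10: 0111 → 0, fb=1
11: 1111 → 1, fb=0
12: 1110 → 1, fb=1
13: 1101 → 1, fb=0
14: 1010 → 1, fb=1

010110010001111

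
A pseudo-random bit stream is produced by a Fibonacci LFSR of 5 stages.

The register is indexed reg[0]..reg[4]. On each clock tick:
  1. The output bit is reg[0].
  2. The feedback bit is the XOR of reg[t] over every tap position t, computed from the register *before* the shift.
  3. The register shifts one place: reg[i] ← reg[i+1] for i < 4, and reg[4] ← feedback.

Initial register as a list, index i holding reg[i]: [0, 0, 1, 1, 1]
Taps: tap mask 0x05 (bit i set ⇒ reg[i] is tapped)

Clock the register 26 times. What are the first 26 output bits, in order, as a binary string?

00111110001101110101000010

tick  register→output (feedback)
  0  00111→0 (1)
  1  01111→0 (1)
  2  11111→1 (0)
  3  11110→1 (0)
  4  11100→1 (0)
  5  11000→1 (1)
  6  10001→1 (1)
  7  00011→0 (0)
  8  00110→0 (1)
  9  01101→0 (1)
 10  11011→1 (1)
 11  10111→1 (0)
 12  01110→0 (1)
 13  11101→1 (0)
 14  11010→1 (1)
 15  10101→1 (0)
 16  01010→0 (0)
 17  10100→1 (0)
 18  01000→0 (0)
 19  10000→1 (1)
 20  00001→0 (0)
 21  00010→0 (0)
 22  00100→0 (1)
 23  01001→0 (0)
 24  10010→1 (1)
 25  00101→0 (1)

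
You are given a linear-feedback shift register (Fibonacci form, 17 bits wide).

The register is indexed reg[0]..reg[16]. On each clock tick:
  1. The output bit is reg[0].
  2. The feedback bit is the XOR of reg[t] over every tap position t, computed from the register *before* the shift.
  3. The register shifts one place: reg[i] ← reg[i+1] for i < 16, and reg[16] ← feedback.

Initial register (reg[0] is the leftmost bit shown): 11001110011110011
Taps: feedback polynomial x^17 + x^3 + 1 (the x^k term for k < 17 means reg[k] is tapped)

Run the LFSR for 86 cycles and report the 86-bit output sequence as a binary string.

11001110011110011101111011011011100101000000001110011010000011111010010100111001010001

step | reg (before) | out | fb
   0 | 11001110011110011 | 1 | 1
   1 | 10011100111100111 | 1 | 0
   2 | 00111001111001110 | 0 | 1
   3 | 01110011110011101 | 0 | 1
   4 | 11100111100111011 | 1 | 1
   5 | 11001111001110111 | 1 | 1
   6 | 10011110011101111 | 1 | 0
   7 | 00111100111011110 | 0 | 1
   8 | 01111001110111101 | 0 | 1
   9 | 11110011101111011 | 1 | 0
  10 | 11100111011110110 | 1 | 1
  11 | 11001110111101101 | 1 | 1
  12 | 10011101111011011 | 1 | 0
  13 | 00111011110110110 | 0 | 1
  14 | 01110111101101101 | 0 | 1
  15 | 11101111011011011 | 1 | 1
  16 | 11011110110110111 | 1 | 0
  17 | 10111101101101110 | 1 | 0
  18 | 01111011011011100 | 0 | 1
  19 | 11110110110111001 | 1 | 0
  20 | 11101101101110010 | 1 | 1
  21 | 11011011011100101 | 1 | 0
  22 | 10110110111001010 | 1 | 0
  23 | 01101101110010100 | 0 | 0
  24 | 11011011100101000 | 1 | 0
  25 | 10110111001010000 | 1 | 0
  26 | 01101110010100000 | 0 | 0
  27 | 11011100101000000 | 1 | 0
  28 | 10111001010000000 | 1 | 0
  29 | 01110010100000000 | 0 | 1
  30 | 11100101000000001 | 1 | 1
  31 | 11001010000000011 | 1 | 1
  32 | 10010100000000111 | 1 | 0
  33 | 00101000000001110 | 0 | 0
  34 | 01010000000011100 | 0 | 1
  35 | 10100000000111001 | 1 | 1
  36 | 01000000001110011 | 0 | 0
  37 | 10000000011100110 | 1 | 1
  38 | 00000000111001101 | 0 | 0
  39 | 00000001110011010 | 0 | 0
  40 | 00000011100110100 | 0 | 0
  41 | 00000111001101000 | 0 | 0
  42 | 00001110011010000 | 0 | 0
  43 | 00011100110100000 | 0 | 1
  44 | 00111001101000001 | 0 | 1
  45 | 01110011010000011 | 0 | 1
  46 | 11100110100000111 | 1 | 1
  47 | 11001101000001111 | 1 | 1
  48 | 10011010000011111 | 1 | 0
  49 | 00110100000111110 | 0 | 1
  50 | 01101000001111101 | 0 | 0
  51 | 11010000011111010 | 1 | 0
  52 | 10100000111110100 | 1 | 1
  53 | 01000001111101001 | 0 | 0
  54 | 10000011111010010 | 1 | 1
  55 | 00000111110100101 | 0 | 0
  56 | 00001111101001010 | 0 | 0
  57 | 00011111010010100 | 0 | 1
  58 | 00111110100101001 | 0 | 1
  59 | 01111101001010011 | 0 | 1
  60 | 11111010010100111 | 1 | 0
  61 | 11110100101001110 | 1 | 0
  62 | 11101001010011100 | 1 | 1
  63 | 11010010100111001 | 1 | 0
  64 | 10100101001110010 | 1 | 1
  65 | 01001010011100101 | 0 | 0
  66 | 10010100111001010 | 1 | 0
  67 | 00101001110010100 | 0 | 0
  68 | 01010011100101000 | 0 | 1
  69 | 10100111001010001 | 1 | 1
  70 | 01001110010100011 | 0 | 0
  71 | 10011100101000110 | 1 | 0
  72 | 00111001010001100 | 0 | 1
  73 | 01110010100011001 | 0 | 1
  74 | 11100101000110011 | 1 | 1
  75 | 11001010001100111 | 1 | 1
  76 | 10010100011001111 | 1 | 0
  77 | 00101000110011110 | 0 | 0
  78 | 01010001100111100 | 0 | 1
  79 | 10100011001111001 | 1 | 1
  80 | 01000110011110011 | 0 | 0
  81 | 10001100111100110 | 1 | 1
  82 | 00011001111001101 | 0 | 1
  83 | 00110011110011011 | 0 | 1
  84 | 01100111100110111 | 0 | 0
  85 | 11001111001101110 | 1 | 1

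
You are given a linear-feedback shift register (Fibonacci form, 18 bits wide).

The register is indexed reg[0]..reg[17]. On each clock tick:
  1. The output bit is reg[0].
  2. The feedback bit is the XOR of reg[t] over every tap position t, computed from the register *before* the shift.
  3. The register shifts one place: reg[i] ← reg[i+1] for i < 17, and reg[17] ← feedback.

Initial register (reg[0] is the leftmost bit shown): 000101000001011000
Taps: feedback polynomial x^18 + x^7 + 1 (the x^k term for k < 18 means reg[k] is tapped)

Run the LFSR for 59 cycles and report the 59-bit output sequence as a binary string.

00010100000101100000011111000101011110010101111001110101100

step | reg (before) | out | fb
   0 | 000101000001011000 | 0 | 0
   1 | 001010000010110000 | 0 | 0
   2 | 010100000101100000 | 0 | 0
   3 | 101000001011000000 | 1 | 1
   4 | 010000010110000001 | 0 | 1
   5 | 100000101100000011 | 1 | 1
   6 | 000001011000000111 | 0 | 1
   7 | 000010110000001111 | 0 | 1
   8 | 000101100000011111 | 0 | 0
   9 | 001011000000111110 | 0 | 0
  10 | 010110000001111100 | 0 | 0
  11 | 101100000011111000 | 1 | 1
  12 | 011000000111110001 | 0 | 0
  13 | 110000001111100010 | 1 | 1
  14 | 100000011111000101 | 1 | 0
  15 | 000000111110001010 | 0 | 1
  16 | 000001111100010101 | 0 | 1
  17 | 000011111000101011 | 0 | 1
  18 | 000111110001010111 | 0 | 1
  19 | 001111100010101111 | 0 | 0
  20 | 011111000101011110 | 0 | 0
  21 | 111110001010111100 | 1 | 1
  22 | 111100010101111001 | 1 | 0
  23 | 111000101011110010 | 1 | 1
  24 | 110001010111100101 | 1 | 0
  25 | 100010101111001010 | 1 | 1
  26 | 000101011110010101 | 0 | 1
  27 | 001010111100101011 | 0 | 1
  28 | 010101111001010111 | 0 | 1
  29 | 101011110010101111 | 1 | 0
  30 | 010111100101011110 | 0 | 0
  31 | 101111001010111100 | 1 | 1
  32 | 011110010101111001 | 0 | 1
  33 | 111100101011110011 | 1 | 1
  34 | 111001010111100111 | 1 | 0
  35 | 110010101111001110 | 1 | 1
  36 | 100101011110011101 | 1 | 0
  37 | 001010111100111010 | 0 | 1
  38 | 010101111001110101 | 0 | 1
  39 | 101011110011101011 | 1 | 0
  40 | 010111100111010110 | 0 | 0
  41 | 101111001110101100 | 1 | 1
  42 | 011110011101011001 | 0 | 1
  43 | 111100111010110011 | 1 | 0
  44 | 111001110101100110 | 1 | 0
  45 | 110011101011001100 | 1 | 1
  46 | 100111010110011001 | 1 | 0
  47 | 001110101100110010 | 0 | 0
  48 | 011101011001100100 | 0 | 1
  49 | 111010110011001001 | 1 | 0
  50 | 110101100110010010 | 1 | 1
  51 | 101011001100100101 | 1 | 1
  52 | 010110011001001011 | 0 | 1
  53 | 101100110010010111 | 1 | 0
  54 | 011001100100101110 | 0 | 0
  55 | 110011001001011100 | 1 | 1
  56 | 100110010010111001 | 1 | 0
  57 | 001100100101110010 | 0 | 0
  58 | 011001001011100100 | 0 | 0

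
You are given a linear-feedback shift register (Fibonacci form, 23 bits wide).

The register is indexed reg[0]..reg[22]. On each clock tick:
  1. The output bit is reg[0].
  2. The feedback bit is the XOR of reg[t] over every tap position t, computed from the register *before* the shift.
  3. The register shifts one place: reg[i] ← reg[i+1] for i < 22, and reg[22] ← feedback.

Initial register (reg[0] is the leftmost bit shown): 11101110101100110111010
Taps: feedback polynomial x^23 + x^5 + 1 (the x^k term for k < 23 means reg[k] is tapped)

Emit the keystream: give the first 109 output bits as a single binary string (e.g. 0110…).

1110111010110011011101000111000110111011111101001000110110001010110010100111100110100111000010101001101010001

step | reg (before) | out | fb
   0 | 11101110101100110111010 | 1 | 0
   1 | 11011101011001101110100 | 1 | 0
   2 | 10111010110011011101000 | 1 | 1
   3 | 01110101100110111010001 | 0 | 1
   4 | 11101011001101110100011 | 1 | 1
   5 | 11010110011011101000111 | 1 | 0
   6 | 10101100110111010001110 | 1 | 0
   7 | 01011001101110100011100 | 0 | 0
   8 | 10110011011101000111000 | 1 | 1
   9 | 01100110111010001110001 | 0 | 1
  10 | 11001101110100011100011 | 1 | 0
  11 | 10011011101000111000110 | 1 | 1
  12 | 00110111010001110001101 | 0 | 1
  13 | 01101110100011100011011 | 0 | 1
  14 | 11011101000111000110111 | 1 | 0
  15 | 10111010001110001101110 | 1 | 1
  16 | 01110100011100011011101 | 0 | 1
  17 | 11101000111000110111011 | 1 | 1
  18 | 11010001110001101110111 | 1 | 1
  19 | 10100011100011011101111 | 1 | 1
  20 | 01000111000110111011111 | 0 | 1
  21 | 10001110001101110111111 | 1 | 0
  22 | 00011100011011101111110 | 0 | 1
  23 | 00111000110111011111101 | 0 | 0
  24 | 01110001101110111111010 | 0 | 0
  25 | 11100011011101111110100 | 1 | 1
  26 | 11000110111011111101001 | 1 | 0
  27 | 10001101110111111010010 | 1 | 0
  28 | 00011011101111110100100 | 0 | 0
  29 | 00110111011111101001000 | 0 | 1
  30 | 01101110111111010010001 | 0 | 1
  31 | 11011101111110100100011 | 1 | 0
  32 | 10111011111101001000110 | 1 | 1
  33 | 01110111111010010001101 | 0 | 1
  34 | 11101111110100100011011 | 1 | 0
  35 | 11011111101001000110110 | 1 | 0
  36 | 10111111010010001101100 | 1 | 0
  37 | 01111110100100011011000 | 0 | 1
  38 | 11111101001000110110001 | 1 | 0
  39 | 11111010010001101100010 | 1 | 1
  40 | 11110100100011011000101 | 1 | 0
  41 | 11101001000110110001010 | 1 | 1
  42 | 11010010001101100010101 | 1 | 1
  43 | 10100100011011000101011 | 1 | 0
  44 | 01001000110110001010110 | 0 | 0
  45 | 10010001101100010101100 | 1 | 1
  46 | 00100011011000101011001 | 0 | 0
  47 | 01000110110001010110010 | 0 | 1
  48 | 10001101100010101100101 | 1 | 0
  49 | 00011011000101011001010 | 0 | 0
  50 | 00110110001010110010100 | 0 | 1
  51 | 01101100010101100101001 | 0 | 1
  52 | 11011000101011001010011 | 1 | 1
  53 | 10110001010110010100111 | 1 | 1
  54 | 01100010101100101001111 | 0 | 0
  55 | 11000101011001010011110 | 1 | 0
  56 | 10001010110010100111100 | 1 | 1
  57 | 00010101100101001111001 | 0 | 1
  58 | 00101011001010011110011 | 0 | 0
  59 | 01010110010100111100110 | 0 | 1
  60 | 10101100101001111001101 | 1 | 0
  61 | 01011001010011110011010 | 0 | 0
  62 | 10110010100111100110100 | 1 | 1
  63 | 01100101001111001101001 | 0 | 1
  64 | 11001010011110011010011 | 1 | 1
  65 | 10010100111100110100111 | 1 | 0
  66 | 00101001111001101001110 | 0 | 0
  67 | 01010011110011010011100 | 0 | 0
  68 | 10100111100110100111000 | 1 | 0
  69 | 01001111001101001110000 | 0 | 1
  70 | 10011110011010011100001 | 1 | 0
  71 | 00111100110100111000010 | 0 | 1
  72 | 01111001101001110000101 | 0 | 0
  73 | 11110011010011100001010 | 1 | 1
  74 | 11100110100111000010101 | 1 | 0
  75 | 11001101001110000101010 | 1 | 0
  76 | 10011010011100001010100 | 1 | 1
  77 | 00110100111000010101001 | 0 | 1
  78 | 01101001110000101010011 | 0 | 0
  79 | 11010011100001010100110 | 1 | 1
  80 | 10100111000010101001101 | 1 | 0
  81 | 01001110000101010011010 | 0 | 1
  82 | 10011100001010100110101 | 1 | 0
  83 | 00111000010101001101010 | 0 | 0
  84 | 01110000101010011010100 | 0 | 0
  85 | 11100001010100110101000 | 1 | 1
  86 | 11000010101001101010001 | 1 | 1
  87 | 10000101010011010100011 | 1 | 0
  88 | 00001010100110101000110 | 0 | 0
  89 | 00010101001101010001100 | 0 | 1
  90 | 00101010011010100011001 | 0 | 0
  91 | 01010100110101000110010 | 0 | 1
  92 | 10101001101010001100101 | 1 | 1
  93 | 01010011010100011001011 | 0 | 0
  94 | 10100110101000110010110 | 1 | 0
  95 | 01001101010001100101100 | 0 | 1
  96 | 10011010100011001011001 | 1 | 1
  97 | 00110101000110010110011 | 0 | 1
  98 | 01101010001100101100111 | 0 | 0
  99 | 11010100011001011001110 | 1 | 0
 100 | 10101000110010110011100 | 1 | 1
 101 | 01010001100101100111001 | 0 | 0
 102 | 10100011001011001110010 | 1 | 1
 103 | 01000110010110011100101 | 0 | 1
 104 | 10001100101100111001011 | 1 | 0
 105 | 00011001011001110010110 | 0 | 0
 106 | 00110010110011100101100 | 0 | 0
 107 | 01100101100111001011000 | 0 | 1
 108 | 11001011001110010110001 | 1 | 1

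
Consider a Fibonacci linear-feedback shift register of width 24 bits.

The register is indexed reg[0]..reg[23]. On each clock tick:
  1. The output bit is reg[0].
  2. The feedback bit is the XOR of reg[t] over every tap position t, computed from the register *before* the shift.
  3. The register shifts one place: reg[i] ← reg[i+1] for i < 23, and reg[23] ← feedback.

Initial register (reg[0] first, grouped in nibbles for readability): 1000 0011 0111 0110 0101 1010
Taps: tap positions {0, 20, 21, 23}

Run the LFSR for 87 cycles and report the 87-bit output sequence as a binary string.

tick  register→output (feedback)
  0  100000110111011001011010→1 (0)
  1  000001101110110010110100→0 (1)
  2  000011011101100101101001→0 (0)
  3  000110111011001011010010→0 (0)
  4  001101110110010110100100→0 (1)
  5  011011101100101101001001→0 (0)
  6  110111011001011010010010→1 (1)
  7  101110110010110100100101→1 (1)
  8  011101100101101001001011→0 (0)
  9  111011001011010010010110→1 (0)
 10  110110010110100100101100→1 (1)
 11  101100101101001001011001→1 (1)
 12  011001011010010010110011→0 (1)
 13  110010110100100101100111→1 (1)
 14  100101101001001011001111→1 (0)
 15  001011010010010110011110→0 (0)
 16  010110100100101100111100→0 (0)
 17  101101001001011001111000→1 (0)
 18  011010010010110011110000→0 (0)
 19  110100100101100111100000→1 (1)
 20  101001001011001111000001→1 (0)
 21  010010010110011110000010→0 (0)
 22  100100101100111100000100→1 (0)
 23  001001011001111000001000→0 (1)
 24  010010110011110000010001→0 (1)
 25  100101100111100000100011→1 (0)
 26  001011001111000001000110→0 (1)
 27  010110011110000010001101→0 (1)
 28  101100111100000100011011→1 (1)
 29  011001111000001000110111→0 (0)
 30  110011110000010001101110→1 (1)
 31  100111100000100011011101→1 (0)
 32  001111000001000110111010→0 (1)
 33  011110000010001101110101→0 (0)
 34  111100000100011011101010→1 (0)
 35  111000001000110111010100→1 (0)
 36  110000010001101110101000→1 (0)
 37  100000100011011101010000→1 (1)
 38  000001000110111010100001→0 (1)
 39  000010001101110101000011→0 (1)
 40  000100011011101010000111→0 (0)
 41  001000110111010100001110→0 (0)
 42  010001101110101000011100→0 (0)
 43  100011011101010000111000→1 (0)
 44  000110111010100001110000→0 (0)
 45  001101110101000011100000→0 (0)
 46  011011101010000111000000→0 (0)
 47  110111010100001110000000→1 (1)
 48  101110101000011100000001→1 (0)
 49  011101010000111000000010→0 (0)
 50  111010100001110000000100→1 (0)
 51  110101000011100000001000→1 (0)
 52  101010000111000000010000→1 (1)
 53  010100001110000000100001→0 (1)
 54  101000011100000001000011→1 (0)
 55  010000111000000010000110→0 (1)
 56  100001110000000100001101→1 (0)
 57  000011100000001000011010→0 (1)
 58  000111000000010000110101→0 (0)
 59  001110000000100001101010→0 (1)
 60  011100000001000011010101→0 (0)
 61  111000000010000110101010→1 (0)
 62  110000000100001101010100→1 (0)
 63  100000001000011010101000→1 (0)
 64  000000010000110101010000→0 (0)
 65  000000100001101010100000→0 (0)
 66  000001000011010101000000→0 (0)
 67  000010000110101010000000→0 (0)
 68  000100001101010100000000→0 (0)
 69  001000011010101000000000→0 (0)
 70  010000110101010000000000→0 (0)
 71  100001101010100000000000→1 (1)
 72  000011010101000000000001→0 (1)
 73  000110101010000000000011→0 (1)
 74  001101010100000000000111→0 (0)
 75  011010101000000000001110→0 (0)
 76  110101010000000000011100→1 (1)
 77  101010100000000000111001→1 (1)
 78  010101000000000001110011→0 (1)
 79  101010000000000011100111→1 (1)
 80  010100000000000111001111→0 (1)
 81  101000000000001110011111→1 (0)
 82  010000000000011100111110→0 (0)
 83  100000000000111001111100→1 (1)
 84  000000000001110011111001→0 (0)
 85  000000000011100111110010→0 (0)
 86  000000000111001111100100→0 (1)

100000110111011001011010010010110011110000010001101110101000011100000001000011010101000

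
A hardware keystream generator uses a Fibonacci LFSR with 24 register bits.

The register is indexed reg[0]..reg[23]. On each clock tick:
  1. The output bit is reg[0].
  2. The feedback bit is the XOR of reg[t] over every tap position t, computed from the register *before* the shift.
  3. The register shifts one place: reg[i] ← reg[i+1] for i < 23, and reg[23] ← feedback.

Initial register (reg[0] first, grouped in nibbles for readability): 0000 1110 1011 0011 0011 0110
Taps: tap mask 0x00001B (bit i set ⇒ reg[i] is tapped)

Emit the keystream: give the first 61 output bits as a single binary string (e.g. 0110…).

tick  register→output (feedback)
  0  000011101011001100110110→0 (1)
  1  000111010110011001101101→0 (0)
  2  001110101100110011011010→0 (0)
  3  011101011001100110110100→0 (0)
  4  111010110011001101101000→1 (1)
  5  110101100110011011010001→1 (1)
  6  101011001100110110100011→1 (0)
  7  010110011001101101000110→0 (1)
  8  101100110011011010001101→1 (0)
  9  011001100110110100011010→0 (1)
 10  110011001101101000110101→1 (1)
 11  100110011011010001101011→1 (1)
 12  001100110110100011010111→0 (1)
 13  011001101101000110101111→0 (1)
 14  110011011010001101011111→1 (1)
 15  100110110100011010111111→1 (1)
 16  001101101000110101111111→0 (1)
 17  011011010001101011111111→0 (0)
 18  110110100011010111111110→1 (0)
 19  101101000110101111111100→1 (0)
 20  011010001101011111111000→0 (0)
 21  110100011010111111110000→1 (1)
 22  101000110101111111100001→1 (1)
 23  010001101011111111000011→0 (1)
 24  100011010111111110000111→1 (0)
 25  000110101111111100001110→0 (0)
 26  001101011111111000011100→0 (1)
 27  011010111111110000111001→0 (0)
 28  110101111111100001110010→1 (1)
 29  101011111111000011100101→1 (0)
 30  010111111110000111001010→0 (1)
 31  101111111100001110010101→1 (1)
 32  011111111000011100101011→0 (1)
 33  111111110000111001010111→1 (0)
 34  111111100001110010101110→1 (0)
 35  111111000011100101011100→1 (0)
 36  111110000111001010111000→1 (0)
 37  111100001110010101110000→1 (1)
 38  111000011100101011100001→1 (0)
 39  110000111001010111000010→1 (0)
 40  100001110010101110000100→1 (1)
 41  000011100101011100001001→0 (1)
 42  000111001010111000010011→0 (0)
 43  001110010101110000100110→0 (0)
 44  011100101011100001001100→0 (0)
 45  111001010111000010011000→1 (0)
 46  110010101110000100110000→1 (1)
 47  100101011100001001100001→1 (0)
 48  001010111000010011000010→0 (1)
 49  010101110000100110000101→0 (0)
 50  101011100001001100001010→1 (0)
 51  010111000010011000010100→0 (1)
 52  101110000100110000101001→1 (1)
 53  011100001001100001010011→0 (0)
 54  111000010011000010100110→1 (0)
 55  110000100110000101001100→1 (0)
 56  100001001100001010011000→1 (1)
 57  000010011000010100110001→0 (1)
 58  000100110000101001100011→0 (1)
 59  001001100001010011000111→0 (0)
 60  010011000010100110001110→0 (0)

0000111010110011001101101000110101111111100001110010101110000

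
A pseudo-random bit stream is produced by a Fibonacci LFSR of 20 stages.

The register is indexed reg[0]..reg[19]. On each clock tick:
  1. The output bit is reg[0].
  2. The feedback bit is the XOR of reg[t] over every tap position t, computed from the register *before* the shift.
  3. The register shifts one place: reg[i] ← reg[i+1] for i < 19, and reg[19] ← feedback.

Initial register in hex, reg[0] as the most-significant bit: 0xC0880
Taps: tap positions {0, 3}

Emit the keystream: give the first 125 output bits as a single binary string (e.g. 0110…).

11000000100010000000110001001100100001101110001010001011000111110110110100111110010000000100110011000100001000101010111001010

tick  register→output (feedback)
  0  11000000100010000000→1 (1)
  1  10000001000100000001→1 (1)
  2  00000010001000000011→0 (0)
  3  00000100010000000110→0 (0)
  4  00001000100000001100→0 (0)
  5  00010001000000011000→0 (1)
  6  00100010000000110001→0 (0)
  7  01000100000001100010→0 (0)
  8  10001000000011000100→1 (1)
  9  00010000000110001001→0 (1)
 10  00100000001100010011→0 (0)
 11  01000000011000100110→0 (0)
 12  10000000110001001100→1 (1)
 13  00000001100010011001→0 (0)
 14  00000011000100110010→0 (0)
 15  00000110001001100100→0 (0)
 16  00001100010011001000→0 (0)
 17  00011000100110010000→0 (1)
 18  00110001001100100001→0 (1)
 19  01100010011001000011→0 (0)
 20  11000100110010000110→1 (1)
 21  10001001100100001101→1 (1)
 22  00010011001000011011→0 (1)
 23  00100110010000110111→0 (0)
 24  01001100100001101110→0 (0)
 25  10011001000011011100→1 (0)
 26  00110010000110111000→0 (1)
 27  01100100001101110001→0 (0)
 28  11001000011011100010→1 (1)
 29  10010000110111000101→1 (0)
 30  00100001101110001010→0 (0)
 31  01000011011100010100→0 (0)
 32  10000110111000101000→1 (1)
 33  00001101110001010001→0 (0)
 34  00011011100010100010→0 (1)
 35  00110111000101000101→0 (1)
 36  01101110001010001011→0 (0)
 37  11011100010100010110→1 (0)
 38  10111000101000101100→1 (0)
 39  01110001010001011000→0 (1)
 40  11100010100010110001→1 (1)
 41  11000101000101100011→1 (1)
 42  10001010001011000111→1 (1)
 43  00010100010110001111→0 (1)
 44  00101000101100011111→0 (0)
 45  01010001011000111110→0 (1)
 46  10100010110001111101→1 (1)
 47  01000101100011111011→0 (0)
 48  10001011000111110110→1 (1)
 49  00010110001111101101→0 (1)
 50  00101100011111011011→0 (0)
 51  01011000111110110110→0 (1)
 52  10110001111101101101→1 (0)
 53  01100011111011011010→0 (0)
 54  11000111110110110100→1 (1)
 55  10001111101101101001→1 (1)
 56  00011111011011010011→0 (1)
 57  00111110110110100111→0 (1)
 58  01111101101101001111→0 (1)
 59  11111011011010011111→1 (0)
 60  11110110110100111110→1 (0)
 61  11101101101001111100→1 (1)
 62  11011011010011111001→1 (0)
 63  10110110100111110010→1 (0)
 64  01101101001111100100→0 (0)
 65  11011010011111001000→1 (0)
 66  10110100111110010000→1 (0)
 67  01101001111100100000→0 (0)
 68  11010011111001000000→1 (0)
 69  10100111110010000000→1 (1)
 70  01001111100100000001→0 (0)
 71  10011111001000000010→1 (0)
 72  00111110010000000100→0 (1)
 73  01111100100000001001→0 (1)
 74  11111001000000010011→1 (0)
 75  11110010000000100110→1 (0)
 76  11100100000001001100→1 (1)
 77  11001000000010011001→1 (1)
 78  10010000000100110011→1 (0)
 79  00100000001001100110→0 (0)
 80  01000000010011001100→0 (0)
 81  10000000100110011000→1 (1)
 82  00000001001100110001→0 (0)
 83  00000010011001100010→0 (0)
 84  00000100110011000100→0 (0)
 85  00001001100110001000→0 (0)
 86  00010011001100010000→0 (1)
 87  00100110011000100001→0 (0)
 88  01001100110001000010→0 (0)
 89  10011001100010000100→1 (0)
 90  00110011000100001000→0 (1)
 91  01100110001000010001→0 (0)
 92  11001100010000100010→1 (1)
 93  10011000100001000101→1 (0)
 94  00110001000010001010→0 (1)
 95  01100010000100010101→0 (0)
 96  11000100001000101010→1 (1)
 97  10001000010001010101→1 (1)
 98  00010000100010101011→0 (1)
 99  00100001000101010111→0 (0)
100  01000010001010101110→0 (0)
101  10000100010101011100→1 (1)
102  00001000101010111001→0 (0)
103  00010001010101110010→0 (1)
104  00100010101011100101→0 (0)
105  01000101010111001010→0 (0)
106  10001010101110010100→1 (1)
107  00010101011100101001→0 (1)
108  00101010111001010011→0 (0)
109  01010101110010100110→0 (1)
110  10101011100101001101→1 (1)
111  01010111001010011011→0 (1)
112  10101110010100110111→1 (1)
113  01011100101001101111→0 (1)
114  10111001010011011111→1 (0)
115  01110010100110111110→0 (1)
116  11100101001101111101→1 (1)
117  11001010011011111011→1 (1)
118  10010100110111110111→1 (0)
119  00101001101111101110→0 (0)
120  01010011011111011100→0 (1)
121  10100110111110111001→1 (1)
122  01001101111101110011→0 (0)
123  10011011111011100110→1 (0)
124  00110111110111001100→0 (1)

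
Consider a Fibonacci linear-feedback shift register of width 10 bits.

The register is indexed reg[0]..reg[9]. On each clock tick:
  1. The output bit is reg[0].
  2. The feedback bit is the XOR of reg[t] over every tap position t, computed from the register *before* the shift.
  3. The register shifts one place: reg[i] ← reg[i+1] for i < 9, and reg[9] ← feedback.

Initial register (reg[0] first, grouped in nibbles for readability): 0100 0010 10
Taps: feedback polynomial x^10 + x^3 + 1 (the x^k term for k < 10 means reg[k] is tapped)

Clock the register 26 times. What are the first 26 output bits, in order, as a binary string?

step | reg (before) | out | fb
   0 | 0100001010 | 0 | 0
   1 | 1000010100 | 1 | 1
   2 | 0000101001 | 0 | 0
   3 | 0001010010 | 0 | 1
   4 | 0010100101 | 0 | 0
   5 | 0101001010 | 0 | 1
   6 | 1010010101 | 1 | 1
   7 | 0100101011 | 0 | 0
   8 | 1001010110 | 1 | 0
   9 | 0010101100 | 0 | 0
  10 | 0101011000 | 0 | 1
  11 | 1010110001 | 1 | 1
  12 | 0101100011 | 0 | 1
  13 | 1011000111 | 1 | 0
  14 | 0110001110 | 0 | 0
  15 | 1100011100 | 1 | 1
  16 | 1000111001 | 1 | 1
  17 | 0001110011 | 0 | 1
  18 | 0011100111 | 0 | 1
  19 | 0111001111 | 0 | 1
  20 | 1110011111 | 1 | 1
  21 | 1100111111 | 1 | 1
  22 | 1001111111 | 1 | 0
  23 | 0011111110 | 0 | 1
  24 | 0111111101 | 0 | 1
  25 | 1111111011 | 1 | 0

01000010100101011000111001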